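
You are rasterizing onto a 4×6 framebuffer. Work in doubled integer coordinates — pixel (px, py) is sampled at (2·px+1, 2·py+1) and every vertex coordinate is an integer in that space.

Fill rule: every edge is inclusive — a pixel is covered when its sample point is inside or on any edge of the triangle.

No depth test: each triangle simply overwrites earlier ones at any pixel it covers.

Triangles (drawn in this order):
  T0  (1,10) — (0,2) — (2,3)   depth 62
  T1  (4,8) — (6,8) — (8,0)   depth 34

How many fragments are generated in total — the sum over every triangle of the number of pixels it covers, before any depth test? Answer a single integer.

T0:
  2·area = 15
  edge (1, 10)→(0, 2): d=(-1,-8) inclusive
  edge (0, 2)→(2, 3): d=(2,1) inclusive
  edge (2, 3)→(1, 10): d=(-1,7) inclusive
    (0,1)@(1, 3): e=[7,1,7] → #
    (1,1)@(3, 3): e=[23,-1,-7] → ·
    (0,2)@(1, 5): e=[5,5,5] → #
    (1,2)@(3, 5): e=[21,3,-9] → ·
    (0,3)@(1, 7): e=[3,9,3] → #
    (1,3)@(3, 7): e=[19,7,-11] → ·
    (0,4)@(1, 9): e=[1,13,1] → #
    (1,4)@(3, 9): e=[17,11,-13] → ·
    (0,5)@(1, 11): e=[-1,17,-1] → ·
  covered (4 px):
    · · · ·
    # · · ·
    # · · ·
    # · · ·
    # · · ·
    · · · ·
T1:
  2·area = 16  (B↔C swapped to make it positive)
  edge (4, 8)→(8, 0): d=(4,-8) inclusive
  edge (8, 0)→(6, 8): d=(-2,8) inclusive
  edge (6, 8)→(4, 8): d=(-2,0) inclusive
    (3,1)@(7, 3): e=[4,2,10] → #
    (3,2)@(7, 5): e=[12,-2,6] → ·
    (2,3)@(5, 7): e=[4,10,2] → #
    (3,3)@(7, 7): e=[20,-6,2] → ·
    (2,4)@(5, 9): e=[12,6,-2] → ·
  covered (2 px):
    · · · ·
    · · · #
    · · · ·
    · · # ·
    · · · ·
    · · · ·

Final: 6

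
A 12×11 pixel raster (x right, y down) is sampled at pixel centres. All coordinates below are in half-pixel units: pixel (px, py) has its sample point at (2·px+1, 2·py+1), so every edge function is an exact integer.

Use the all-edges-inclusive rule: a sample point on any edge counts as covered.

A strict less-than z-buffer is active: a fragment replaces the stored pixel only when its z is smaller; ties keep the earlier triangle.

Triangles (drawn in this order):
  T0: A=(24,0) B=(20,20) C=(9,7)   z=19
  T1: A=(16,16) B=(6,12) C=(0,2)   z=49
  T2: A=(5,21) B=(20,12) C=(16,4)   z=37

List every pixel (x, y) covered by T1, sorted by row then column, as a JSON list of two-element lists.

T0:
  2·area = 272
  edge (24, 0)→(20, 20): d=(-4,20) inclusive
  edge (20, 20)→(9, 7): d=(-11,-13) inclusive
  edge (9, 7)→(24, 0): d=(15,-7) inclusive
    (11,0)@(23, 1): e=[16,248,8] → #
    (9,1)@(19, 3): e=[88,174,10] → #
    (10,1)@(21, 3): e=[48,200,24] → #
    (7,2)@(15, 5): e=[160,100,12] → #
    (8,2)@(17, 5): e=[120,126,26] → #
    (11,2)@(23, 5): e=[0,204,68] → #  [on edge]
    (4,3)@(9, 7): e=[272,0,0] → #  [on edge]
    (5,3)@(11, 7): e=[232,26,14] → #
    (6,3)@(13, 7): e=[192,52,28] → #
    (11,3)@(23, 7): e=[-8,182,98] → ·
    (4,4)@(9, 9): e=[264,-22,30] → ·
    (5,4)@(11, 9): e=[224,4,44] → #
    (10,7)@(21, 15): e=[0,68,204] → #  [on edge]
  covered (35 px):
    · · · · · · · · · · · #
    · · · · · · · · · # # #
    · · · · · · · # # # # #
    · · · · # # # # # # # ·
    · · · · · # # # # # # ·
    · · · · · · # # # # # ·
    · · · · · · · # # # # ·
    · · · · · · · · # # # ·
    · · · · · · · · · # · ·
    · · · · · · · · · · · ·
    · · · · · · · · · · · ·
T1:
  2·area = 76
  edge (16, 16)→(6, 12): d=(-10,-4) inclusive
  edge (6, 12)→(0, 2): d=(-6,-10) inclusive
  edge (0, 2)→(16, 16): d=(16,14) inclusive
    (0,1)@(1, 3): e=[70,4,2] → #
    (1,1)@(3, 3): e=[78,24,-26] → ·
    (0,2)@(1, 5): e=[50,-8,34] → ·
    (1,2)@(3, 5): e=[58,12,6] → #
    (2,2)@(5, 5): e=[66,32,-22] → ·
    (1,3)@(3, 7): e=[38,0,38] → #  [on edge]
    (2,3)@(5, 7): e=[46,20,10] → #
    (3,3)@(7, 7): e=[54,40,-18] → ·
    (1,4)@(3, 9): e=[18,-12,70] → ·
    (2,4)@(5, 9): e=[26,8,42] → #
    (3,4)@(7, 9): e=[34,28,14] → #
    (4,4)@(9, 9): e=[42,48,-14] → ·
    (4,8)@(9, 17): e=[-38,0,114] → ·  [on edge]
  covered (10 px):
    · · · · · · · · · · · ·
    # · · · · · · · · · · ·
    · # · · · · · · · · · ·
    · # # · · · · · · · · ·
    · · # # · · · · · · · ·
    · · · # # · · · · · · ·
    · · · · # # · · · · · ·
    · · · · · · · · · · · ·
    · · · · · · · · · · · ·
    · · · · · · · · · · · ·
    · · · · · · · · · · · ·
T2:
  2·area = 156  (B↔C swapped to make it positive)
  edge (5, 21)→(16, 4): d=(11,-17) inclusive
  edge (16, 4)→(20, 12): d=(4,8) inclusive
  edge (20, 12)→(5, 21): d=(-15,9) inclusive
    (7,3)@(15, 7): e=[16,20,120] → #
    (8,3)@(17, 7): e=[50,4,102] → #
    (9,3)@(19, 7): e=[84,-12,84] → ·
    (6,4)@(13, 9): e=[4,44,108] → #
    (9,4)@(19, 9): e=[106,-4,54] → ·
    (6,5)@(13, 11): e=[26,52,78] → #
    (9,5)@(19, 11): e=[128,4,24] → #
    (10,5)@(21, 11): e=[162,-12,6] → ·
    (5,6)@(11, 13): e=[14,76,66] → #
    (9,6)@(19, 13): e=[150,12,-6] → ·
    (4,7)@(9, 15): e=[2,100,54] → #
    (7,7)@(15, 15): e=[104,52,0] → #  [on edge]
    (2,10)@(5, 21): e=[0,156,0] → #  [on edge]
  covered (21 px):
    · · · · · · · · · · · ·
    · · · · · · · · · · · ·
    · · · · · · · · · · · ·
    · · · · · · · # # · · ·
    · · · · · · # # # · · ·
    · · · · · · # # # # · ·
    · · · · · # # # # · · ·
    · · · · # # # # · · · ·
    · · · · # # · · · · · ·
    · · · # · · · · · · · ·
    · · # · · · · · · · · ·

Result: [[0,1],[1,2],[1,3],[2,3],[2,4],[3,4],[3,5],[4,5],[4,6],[5,6]]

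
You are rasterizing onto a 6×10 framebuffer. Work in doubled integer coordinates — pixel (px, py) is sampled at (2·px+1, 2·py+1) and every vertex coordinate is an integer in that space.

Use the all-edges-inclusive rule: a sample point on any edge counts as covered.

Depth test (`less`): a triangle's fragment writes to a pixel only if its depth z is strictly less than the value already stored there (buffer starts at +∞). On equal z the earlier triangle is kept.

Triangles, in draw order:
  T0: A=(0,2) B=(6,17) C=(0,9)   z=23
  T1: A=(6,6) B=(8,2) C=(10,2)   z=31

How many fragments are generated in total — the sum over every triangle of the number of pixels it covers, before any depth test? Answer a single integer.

T0:
  2·area = 42
  edge (0, 2)→(6, 17): d=(6,15) inclusive
  edge (6, 17)→(0, 9): d=(-6,-8) inclusive
  edge (0, 9)→(0, 2): d=(0,-7) inclusive
    (0,2)@(1, 5): e=[3,32,7] → █
    (1,2)@(3, 5): e=[-27,48,21] → ·
    (0,3)@(1, 7): e=[15,20,7] → █
    (1,3)@(3, 7): e=[-15,36,21] → ·
    (0,4)@(1, 9): e=[27,8,7] → █
    (1,4)@(3, 9): e=[-3,24,21] → ·
    (0,5)@(1, 11): e=[39,-4,7] → ·
    (1,5)@(3, 11): e=[9,12,21] → █
    (2,5)@(5, 11): e=[-21,28,35] → ·
    (1,6)@(3, 13): e=[21,0,21] → █  [on edge]
    (2,6)@(5, 13): e=[-9,16,35] → ·
    (1,7)@(3, 15): e=[33,-12,21] → ·
  covered (6 px):
    · · · · · ·
    · · · · · ·
    █ · · · · ·
    █ · · · · ·
    █ · · · · ·
    · █ · · · ·
    · █ · · · ·
    · · █ · · ·
    · · · · · ·
    · · · · · ·
T1:
  2·area = 8
  edge (6, 6)→(8, 2): d=(2,-4) inclusive
  edge (8, 2)→(10, 2): d=(2,0) inclusive
  edge (10, 2)→(6, 6): d=(-4,4) inclusive
    (5,0)@(11, 1): e=[10,-2,0] → ·  [on edge]
    (4,1)@(9, 3): e=[6,2,0] → █  [on edge]
    (5,1)@(11, 3): e=[14,2,-8] → ·
    (3,2)@(7, 5): e=[2,6,0] → █  [on edge]
    (4,2)@(9, 5): e=[10,6,-8] → ·
    (2,3)@(5, 7): e=[-2,10,0] → ·  [on edge]
    (3,3)@(7, 7): e=[6,10,-8] → ·
    (1,4)@(3, 9): e=[-6,14,0] → ·  [on edge]
    (0,5)@(1, 11): e=[-10,18,0] → ·  [on edge]
  covered (2 px):
    · · · · · ·
    · · · · █ ·
    · · · █ · ·
    · · · · · ·
    · · · · · ·
    · · · · · ·
    · · · · · ·
    · · · · · ·
    · · · · · ·
    · · · · · ·

Answer: 8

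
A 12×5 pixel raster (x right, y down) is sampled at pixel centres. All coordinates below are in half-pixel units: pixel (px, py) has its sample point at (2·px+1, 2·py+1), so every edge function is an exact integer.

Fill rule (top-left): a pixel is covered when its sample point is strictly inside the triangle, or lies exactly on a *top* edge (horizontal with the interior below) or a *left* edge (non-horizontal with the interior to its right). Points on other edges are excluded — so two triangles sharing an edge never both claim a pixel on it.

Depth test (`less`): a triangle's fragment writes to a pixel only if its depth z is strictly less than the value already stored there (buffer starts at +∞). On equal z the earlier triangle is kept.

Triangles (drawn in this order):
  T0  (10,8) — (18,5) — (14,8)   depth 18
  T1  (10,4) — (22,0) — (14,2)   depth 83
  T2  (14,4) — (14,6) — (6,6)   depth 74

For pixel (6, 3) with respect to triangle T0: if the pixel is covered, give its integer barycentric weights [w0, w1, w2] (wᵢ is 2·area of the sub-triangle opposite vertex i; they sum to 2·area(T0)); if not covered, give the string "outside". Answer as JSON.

T0:
  2·area = 12
  edge (10, 8)→(18, 5): d=(8,-3) top-left  bias=+0
  edge (18, 5)→(14, 8): d=(-4,3) right/bottom  bias=-1
  edge (14, 8)→(10, 8): d=(-4,0) right/bottom  bias=-1
    (6,3)@(13, 7): e=[1,7,4] → █
    (7,3)@(15, 7): e=[7,1,4] → █
    (8,3)@(17, 7): e=[13,-5,4] → ·
    (6,4)@(13, 9): e=[17,-1,-4] → ·
    (7,4)@(15, 9): e=[23,-7,-4] → ·
  covered (2 px):
    · · · · · · · · · · · ·
    · · · · · · · · · · · ·
    · · · · · · · · · · · ·
    · · · · · · █ █ · · · ·
    · · · · · · · · · · · ·
T1:
  2·area = 8  (B↔C swapped to make it positive)
  edge (10, 4)→(14, 2): d=(4,-2) top-left  bias=+0
  edge (14, 2)→(22, 0): d=(8,-2) top-left  bias=+0
  edge (22, 0)→(10, 4): d=(-12,4) right/bottom  bias=-1
    (9,0)@(19, 1): e=[6,2,0] → ·  [on edge]
    (6,1)@(13, 3): e=[2,6,0] → ·  [on edge]
    (3,2)@(7, 5): e=[-2,10,0] → ·  [on edge]
    (0,3)@(1, 7): e=[-6,14,0] → ·  [on edge]
  covered (0 px):
    · · · · · · · · · · · ·
    · · · · · · · · · · · ·
    · · · · · · · · · · · ·
    · · · · · · · · · · · ·
    · · · · · · · · · · · ·
T2:
  2·area = 16
  edge (14, 4)→(14, 6): d=(0,2) right/bottom  bias=-1
  edge (14, 6)→(6, 6): d=(-8,0) right/bottom  bias=-1
  edge (6, 6)→(14, 4): d=(8,-2) top-left  bias=+0
    (5,2)@(11, 5): e=[6,8,2] → █
    (6,2)@(13, 5): e=[2,8,6] → █
    (7,2)@(15, 5): e=[-2,8,10] → ·
    (5,3)@(11, 7): e=[6,-8,18] → ·
    (6,3)@(13, 7): e=[2,-8,22] → ·
  covered (2 px):
    · · · · · · · · · · · ·
    · · · · · · · · · · · ·
    · · · · · █ █ · · · · ·
    · · · · · · · · · · · ·
    · · · · · · · · · · · ·

Final: [7,4,1]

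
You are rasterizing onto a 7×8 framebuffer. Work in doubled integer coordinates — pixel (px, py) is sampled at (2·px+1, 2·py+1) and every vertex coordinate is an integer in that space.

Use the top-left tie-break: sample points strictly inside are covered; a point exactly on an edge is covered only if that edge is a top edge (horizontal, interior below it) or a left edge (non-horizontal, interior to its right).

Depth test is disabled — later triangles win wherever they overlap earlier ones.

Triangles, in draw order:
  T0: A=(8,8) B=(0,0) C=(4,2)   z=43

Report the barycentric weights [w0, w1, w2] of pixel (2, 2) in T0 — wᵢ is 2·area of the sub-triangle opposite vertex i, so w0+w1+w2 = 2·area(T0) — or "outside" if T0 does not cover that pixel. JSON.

T0:
  2·area = 16
  edge (8, 8)→(0, 0): d=(-8,-8) top-left  bias=+0
  edge (0, 0)→(4, 2): d=(4,2) right/bottom  bias=-1
  edge (4, 2)→(8, 8): d=(4,6) right/bottom  bias=-1
    (0,0)@(1, 1): e=[0,2,14] → #  [on edge]
    (1,0)@(3, 1): e=[16,-2,2] → ·
    (0,1)@(1, 3): e=[-16,10,22] → ·
    (1,1)@(3, 3): e=[0,6,10] → #  [on edge]
    (2,1)@(5, 3): e=[16,2,-2] → ·
    (1,2)@(3, 5): e=[-16,14,18] → ·
    (2,2)@(5, 5): e=[0,10,6] → #  [on edge]
    (3,2)@(7, 5): e=[16,6,-6] → ·
    (2,3)@(5, 7): e=[-16,18,14] → ·
    (3,3)@(7, 7): e=[0,14,2] → #  [on edge]
    (4,3)@(9, 7): e=[16,10,-10] → ·
    (3,4)@(7, 9): e=[-16,22,10] → ·
    (4,4)@(9, 9): e=[0,18,-2] → ·  [on edge]
    (5,5)@(11, 11): e=[0,22,-6] → ·  [on edge]
    (6,6)@(13, 13): e=[0,26,-10] → ·  [on edge]
  covered (4 px):
    # · · · · · ·
    · # · · · · ·
    · · # · · · ·
    · · · # · · ·
    · · · · · · ·
    · · · · · · ·
    · · · · · · ·
    · · · · · · ·

Result: [10,6,0]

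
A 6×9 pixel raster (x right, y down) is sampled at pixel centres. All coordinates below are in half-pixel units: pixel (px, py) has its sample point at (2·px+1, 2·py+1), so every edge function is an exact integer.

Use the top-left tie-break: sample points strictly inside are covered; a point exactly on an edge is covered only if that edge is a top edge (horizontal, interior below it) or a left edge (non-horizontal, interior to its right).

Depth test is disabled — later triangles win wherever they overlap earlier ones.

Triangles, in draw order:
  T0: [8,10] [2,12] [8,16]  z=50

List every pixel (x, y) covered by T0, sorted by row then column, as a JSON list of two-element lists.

T0:
  2·area = 36  (B↔C swapped to make it positive)
  edge (8, 10)→(8, 16): d=(0,6) right/bottom  bias=-1
  edge (8, 16)→(2, 12): d=(-6,-4) top-left  bias=+0
  edge (2, 12)→(8, 10): d=(6,-2) top-left  bias=+0
    (5,4)@(11, 9): e=[-18,54,0] → ·  [on edge]
    (2,5)@(5, 11): e=[18,18,0] → #  [on edge]
    (3,5)@(7, 11): e=[6,26,4] → #
    (4,5)@(9, 11): e=[-6,34,8] → ·
    (2,6)@(5, 13): e=[18,6,12] → #
    (4,6)@(9, 13): e=[-6,22,20] → ·
    (2,7)@(5, 15): e=[18,-6,24] → ·
    (3,7)@(7, 15): e=[6,2,28] → #
    (4,7)@(9, 15): e=[-6,10,32] → ·
    (3,8)@(7, 17): e=[6,-10,40] → ·
  covered (5 px):
    · · · · · ·
    · · · · · ·
    · · · · · ·
    · · · · · ·
    · · · · · ·
    · · # # · ·
    · · # # · ·
    · · · # · ·
    · · · · · ·

Result: [[2,5],[3,5],[2,6],[3,6],[3,7]]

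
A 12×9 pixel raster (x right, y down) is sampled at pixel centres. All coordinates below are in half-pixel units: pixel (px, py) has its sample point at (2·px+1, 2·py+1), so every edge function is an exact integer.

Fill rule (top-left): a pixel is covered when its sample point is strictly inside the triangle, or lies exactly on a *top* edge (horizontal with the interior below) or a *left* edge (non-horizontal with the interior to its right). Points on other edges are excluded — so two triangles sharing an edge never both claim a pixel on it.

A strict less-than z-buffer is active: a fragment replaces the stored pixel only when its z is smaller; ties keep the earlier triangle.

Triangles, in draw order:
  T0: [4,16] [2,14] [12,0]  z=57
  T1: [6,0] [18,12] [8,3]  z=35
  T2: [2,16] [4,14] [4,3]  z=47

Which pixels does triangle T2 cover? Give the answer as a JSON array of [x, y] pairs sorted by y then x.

T0:
  2·area = 48
  edge (4, 16)→(2, 14): d=(-2,-2) top-left  bias=+0
  edge (2, 14)→(12, 0): d=(10,-14) top-left  bias=+0
  edge (12, 0)→(4, 16): d=(-8,16) right/bottom  bias=-1
    (4,2)@(9, 5): e=[32,8,8] → █
    (5,2)@(11, 5): e=[36,36,-24] → ·
    (3,3)@(7, 7): e=[24,0,24] → █  [on edge]
    (4,3)@(9, 7): e=[28,28,-8] → ·
    (3,4)@(7, 9): e=[20,20,8] → █
    (4,4)@(9, 9): e=[24,48,-24] → ·
    (2,5)@(5, 11): e=[12,12,24] → █
    (3,5)@(7, 11): e=[16,40,-8] → ·
    (0,6)@(1, 13): e=[0,-24,72] → ·  [on edge]
    (1,6)@(3, 13): e=[4,4,40] → █
    (3,6)@(7, 13): e=[12,60,-24] → ·
    (1,7)@(3, 15): e=[0,24,24] → █  [on edge]
    (2,8)@(5, 17): e=[0,72,-24] → ·  [on edge]
  covered (7 px):
    · · · · · · · · · · · ·
    · · · · · · · · · · · ·
    · · · · █ · · · · · · ·
    · · · █ · · · · · · · ·
    · · · █ · · · · · · · ·
    · · █ · · · · · · · · ·
    · █ █ · · · · · · · · ·
    · █ · · · · · · · · · ·
    · · · · · · · · · · · ·
T1:
  2·area = 12
  edge (6, 0)→(18, 12): d=(12,12) right/bottom  bias=-1
  edge (18, 12)→(8, 3): d=(-10,-9) top-left  bias=+0
  edge (8, 3)→(6, 0): d=(-2,-3) top-left  bias=+0
    (3,0)@(7, 1): e=[0,11,1] → ·  [on edge]
    (4,1)@(9, 3): e=[0,9,3] → ·  [on edge]
    (5,2)@(11, 5): e=[0,7,5] → ·  [on edge]
    (6,3)@(13, 7): e=[0,5,7] → ·  [on edge]
    (7,4)@(15, 9): e=[0,3,9] → ·  [on edge]
    (8,5)@(17, 11): e=[0,1,11] → ·  [on edge]
    (9,6)@(19, 13): e=[0,-1,13] → ·  [on edge]
    (10,7)@(21, 15): e=[0,-3,15] → ·  [on edge]
    (11,8)@(23, 17): e=[0,-5,17] → ·  [on edge]
  covered (0 px):
    · · · · · · · · · · · ·
    · · · · · · · · · · · ·
    · · · · · · · · · · · ·
    · · · · · · · · · · · ·
    · · · · · · · · · · · ·
    · · · · · · · · · · · ·
    · · · · · · · · · · · ·
    · · · · · · · · · · · ·
    · · · · · · · · · · · ·
T2:
  2·area = 22  (B↔C swapped to make it positive)
  edge (2, 16)→(4, 3): d=(2,-13) top-left  bias=+0
  edge (4, 3)→(4, 14): d=(0,11) right/bottom  bias=-1
  edge (4, 14)→(2, 16): d=(-2,2) right/bottom  bias=-1
    (8,0)@(17, 1): e=[165,-143,0] → ·  [on edge]
    (7,1)@(15, 3): e=[143,-121,0] → ·  [on edge]
    (6,2)@(13, 5): e=[121,-99,0] → ·  [on edge]
    (5,3)@(11, 7): e=[99,-77,0] → ·  [on edge]
    (4,4)@(9, 9): e=[77,-55,0] → ·  [on edge]
    (1,5)@(3, 11): e=[3,11,8] → █
    (2,5)@(5, 11): e=[29,-11,4] → ·
    (3,5)@(7, 11): e=[55,-33,0] → ·  [on edge]
    (1,6)@(3, 13): e=[7,11,4] → █
    (2,6)@(5, 13): e=[33,-11,0] → ·  [on edge]
    (1,7)@(3, 15): e=[11,11,0] → ·  [on edge]
    (0,8)@(1, 17): e=[-11,33,0] → ·  [on edge]
  covered (2 px):
    · · · · · · · · · · · ·
    · · · · · · · · · · · ·
    · · · · · · · · · · · ·
    · · · · · · · · · · · ·
    · · · · · · · · · · · ·
    · █ · · · · · · · · · ·
    · █ · · · · · · · · · ·
    · · · · · · · · · · · ·
    · · · · · · · · · · · ·

Answer: [[1,5],[1,6]]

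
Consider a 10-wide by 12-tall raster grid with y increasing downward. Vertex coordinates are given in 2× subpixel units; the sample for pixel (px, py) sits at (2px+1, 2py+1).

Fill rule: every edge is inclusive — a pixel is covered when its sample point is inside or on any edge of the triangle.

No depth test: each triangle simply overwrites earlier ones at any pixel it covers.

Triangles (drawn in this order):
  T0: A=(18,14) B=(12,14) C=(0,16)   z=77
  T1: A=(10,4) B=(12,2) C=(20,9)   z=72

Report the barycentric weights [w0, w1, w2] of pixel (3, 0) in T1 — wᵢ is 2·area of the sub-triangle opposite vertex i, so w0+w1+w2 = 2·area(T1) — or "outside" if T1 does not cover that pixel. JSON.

T0:
  2·area = 12  (B↔C swapped to make it positive)
  edge (18, 14)→(0, 16): d=(-18,2) inclusive
  edge (0, 16)→(12, 14): d=(12,-2) inclusive
  edge (12, 14)→(18, 14): d=(6,0) inclusive
    (3,7)@(7, 15): e=[4,2,6] → X
    (4,7)@(9, 15): e=[0,6,6] → X  [on edge]
    (5,7)@(11, 15): e=[-4,10,6] → .
    (3,8)@(7, 17): e=[-32,26,18] → .
    (4,8)@(9, 17): e=[-36,30,18] → .
  covered (2 px):
    . . . . . . . . . .
    . . . . . . . . . .
    . . . . . . . . . .
    . . . . . . . . . .
    . . . . . . . . . .
    . . . . . . . . . .
    . . . . . . . . . .
    . . . X X . . . . .
    . . . . . . . . . .
    . . . . . . . . . .
    . . . . . . . . . .
    . . . . . . . . . .
T1:
  2·area = 30
  edge (10, 4)→(12, 2): d=(2,-2) inclusive
  edge (12, 2)→(20, 9): d=(8,7) inclusive
  edge (20, 9)→(10, 4): d=(-10,-5) inclusive
    (6,0)@(13, 1): e=[0,-15,45] → .  [on edge]
    (5,1)@(11, 3): e=[0,15,15] → X  [on edge]
    (6,1)@(13, 3): e=[4,1,25] → X
    (7,1)@(15, 3): e=[8,-13,35] → .
    (4,2)@(9, 5): e=[0,45,-15] → .  [on edge]
    (5,2)@(11, 5): e=[4,31,-5] → .
    (6,2)@(13, 5): e=[8,17,5] → X
    (7,2)@(15, 5): e=[12,3,15] → X
    (8,2)@(17, 5): e=[16,-11,25] → .
    (3,3)@(7, 7): e=[0,75,-45] → .  [on edge]
    (6,3)@(13, 7): e=[12,33,-15] → .
    (7,3)@(15, 7): e=[16,19,-5] → .
    (2,4)@(5, 9): e=[0,105,-75] → .  [on edge]
    (1,5)@(3, 11): e=[0,135,-105] → .  [on edge]
    (0,6)@(1, 13): e=[0,165,-135] → .  [on edge]
  covered (5 px):
    . . . . . . . . . .
    . . . . . X X . . .
    . . . . . . X X . .
    . . . . . . . . X .
    . . . . . . . . . .
    . . . . . . . . . .
    . . . . . . . . . .
    . . . . . . . . . .
    . . . . . . . . . .
    . . . . . . . . . .
    . . . . . . . . . .
    . . . . . . . . . .

Final: "outside"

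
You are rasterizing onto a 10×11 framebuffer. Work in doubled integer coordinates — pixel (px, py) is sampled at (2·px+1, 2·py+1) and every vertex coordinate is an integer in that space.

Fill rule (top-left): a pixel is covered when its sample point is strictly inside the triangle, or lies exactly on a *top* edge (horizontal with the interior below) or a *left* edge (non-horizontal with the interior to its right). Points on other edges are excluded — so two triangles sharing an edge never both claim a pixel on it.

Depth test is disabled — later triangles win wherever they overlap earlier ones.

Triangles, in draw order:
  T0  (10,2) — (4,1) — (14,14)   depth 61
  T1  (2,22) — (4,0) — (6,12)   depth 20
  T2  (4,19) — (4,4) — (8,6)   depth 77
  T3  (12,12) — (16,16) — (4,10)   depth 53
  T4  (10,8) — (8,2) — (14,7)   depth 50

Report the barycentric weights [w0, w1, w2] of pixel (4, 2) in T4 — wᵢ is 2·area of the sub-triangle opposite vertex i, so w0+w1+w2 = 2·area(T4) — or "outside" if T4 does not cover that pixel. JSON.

T0:
  2·area = 68  (B↔C swapped to make it positive)
  edge (10, 2)→(14, 14): d=(4,12) right/bottom  bias=-1
  edge (14, 14)→(4, 1): d=(-10,-13) top-left  bias=+0
  edge (4, 1)→(10, 2): d=(6,1) right/bottom  bias=-1
    (3,1)@(7, 3): e=[40,19,9] → █
    (4,1)@(9, 3): e=[16,45,7] → █
    (5,1)@(11, 3): e=[-8,71,5] → ·
    (3,2)@(7, 5): e=[48,-1,21] → ·
    (4,2)@(9, 5): e=[24,25,19] → █
    (5,2)@(11, 5): e=[0,51,17] → ·  [on edge]
    (4,3)@(9, 7): e=[32,5,31] → █
    (5,3)@(11, 7): e=[8,31,29] → █
    (6,3)@(13, 7): e=[-16,57,27] → ·
    (4,4)@(9, 9): e=[40,-15,43] → ·
    (5,4)@(11, 9): e=[16,11,41] → █
    (6,4)@(13, 9): e=[-8,37,39] → ·
    (6,5)@(13, 11): e=[0,17,51] → ·  [on edge]
    (7,8)@(15, 17): e=[0,-17,85] → ·  [on edge]
  covered (6 px):
    · · · · · · · · · ·
    · · · █ █ · · · · ·
    · · · · █ · · · · ·
    · · · · █ █ · · · ·
    · · · · · █ · · · ·
    · · · · · · · · · ·
    · · · · · · · · · ·
    · · · · · · · · · ·
    · · · · · · · · · ·
    · · · · · · · · · ·
    · · · · · · · · · ·
T1:
  2·area = 68
  edge (2, 22)→(4, 0): d=(2,-22) top-left  bias=+0
  edge (4, 0)→(6, 12): d=(2,12) right/bottom  bias=-1
  edge (6, 12)→(2, 22): d=(-4,10) right/bottom  bias=-1
    (2,3)@(5, 7): e=[36,2,30] → █
    (3,3)@(7, 7): e=[80,-22,10] → ·
    (2,4)@(5, 9): e=[40,6,22] → █
    (3,4)@(7, 9): e=[84,-18,2] → ·
    (1,5)@(3, 11): e=[0,34,34] → █  [on edge]
    (3,5)@(7, 11): e=[88,-14,-6] → ·
    (1,6)@(3, 13): e=[4,38,26] → █
    (3,6)@(7, 13): e=[92,-10,-14] → ·
    (1,7)@(3, 15): e=[8,42,18] → █
    (2,7)@(5, 15): e=[52,18,-2] → ·
    (1,8)@(3, 17): e=[12,46,10] → █
    (2,8)@(5, 17): e=[56,22,-10] → ·
  covered (9 px):
    · · · · · · · · · ·
    · · · · · · · · · ·
    · · · · · · · · · ·
    · · █ · · · · · · ·
    · · █ · · · · · · ·
    · █ █ · · · · · · ·
    · █ █ · · · · · · ·
    · █ · · · · · · · ·
    · █ · · · · · · · ·
    · █ · · · · · · · ·
    · · · · · · · · · ·
T2:
  2·area = 60
  edge (4, 19)→(4, 4): d=(0,-15) top-left  bias=+0
  edge (4, 4)→(8, 6): d=(4,2) right/bottom  bias=-1
  edge (8, 6)→(4, 19): d=(-4,13) right/bottom  bias=-1
    (2,2)@(5, 5): e=[15,2,43] → █
    (3,2)@(7, 5): e=[45,-2,17] → ·
    (2,3)@(5, 7): e=[15,10,35] → █
    (3,3)@(7, 7): e=[45,6,9] → █
    (4,3)@(9, 7): e=[75,2,-17] → ·
    (2,4)@(5, 9): e=[15,18,27] → █
    (4,4)@(9, 9): e=[75,10,-25] → ·
    (2,5)@(5, 11): e=[15,26,19] → █
    (3,5)@(7, 11): e=[45,22,-7] → ·
    (2,6)@(5, 13): e=[15,34,11] → █
    (3,6)@(7, 13): e=[45,30,-15] → ·
    (2,7)@(5, 15): e=[15,42,3] → █
  covered (8 px):
    · · · · · · · · · ·
    · · · · · · · · · ·
    · · █ · · · · · · ·
    · · █ █ · · · · · ·
    · · █ █ · · · · · ·
    · · █ · · · · · · ·
    · · █ · · · · · · ·
    · · █ · · · · · · ·
    · · · · · · · · · ·
    · · · · · · · · · ·
    · · · · · · · · · ·
T3:
  2·area = 24
  edge (12, 12)→(16, 16): d=(4,4) right/bottom  bias=-1
  edge (16, 16)→(4, 10): d=(-12,-6) top-left  bias=+0
  edge (4, 10)→(12, 12): d=(8,2) right/bottom  bias=-1
    (0,0)@(1, 1): e=[0,90,-66] → ·  [on edge]
    (1,1)@(3, 3): e=[0,78,-54] → ·  [on edge]
    (2,2)@(5, 5): e=[0,66,-42] → ·  [on edge]
    (3,3)@(7, 7): e=[0,54,-30] → ·  [on edge]
    (4,4)@(9, 9): e=[0,42,-18] → ·  [on edge]
    (3,5)@(7, 11): e=[16,6,2] → █
    (4,5)@(9, 11): e=[8,18,-2] → ·
    (5,5)@(11, 11): e=[0,30,-6] → ·  [on edge]
    (3,6)@(7, 13): e=[24,-18,18] → ·
    (5,6)@(11, 13): e=[8,6,10] → █
    (6,6)@(13, 13): e=[0,18,6] → ·  [on edge]
    (5,7)@(11, 15): e=[16,-18,26] → ·
    (7,7)@(15, 15): e=[0,6,18] → ·  [on edge]
    (8,8)@(17, 17): e=[0,-6,30] → ·  [on edge]
    (9,9)@(19, 19): e=[0,-18,42] → ·  [on edge]
  covered (2 px):
    · · · · · · · · · ·
    · · · · · · · · · ·
    · · · · · · · · · ·
    · · · · · · · · · ·
    · · · · · · · · · ·
    · · · █ · · · · · ·
    · · · · · █ · · · ·
    · · · · · · · · · ·
    · · · · · · · · · ·
    · · · · · · · · · ·
    · · · · · · · · · ·
T4:
  2·area = 26
  edge (10, 8)→(8, 2): d=(-2,-6) top-left  bias=+0
  edge (8, 2)→(14, 7): d=(6,5) right/bottom  bias=-1
  edge (14, 7)→(10, 8): d=(-4,1) right/bottom  bias=-1
    (4,1)@(9, 3): e=[4,1,21] → █
    (5,1)@(11, 3): e=[16,-9,19] → ·
    (4,2)@(9, 5): e=[0,13,13] → █  [on edge]
    (5,2)@(11, 5): e=[12,3,11] → █
    (6,2)@(13, 5): e=[24,-7,9] → ·
    (4,3)@(9, 7): e=[-4,25,5] → ·
    (5,3)@(11, 7): e=[8,15,3] → █
    (6,3)@(13, 7): e=[20,5,1] → █
    (7,3)@(15, 7): e=[32,-5,-1] → ·
    (5,4)@(11, 9): e=[4,27,-5] → ·
    (6,4)@(13, 9): e=[16,17,-7] → ·
    (5,5)@(11, 11): e=[0,39,-13] → ·  [on edge]
    (6,8)@(13, 17): e=[0,65,-39] → ·  [on edge]
  covered (5 px):
    · · · · · · · · · ·
    · · · · █ · · · · ·
    · · · · █ █ · · · ·
    · · · · · █ █ · · ·
    · · · · · · · · · ·
    · · · · · · · · · ·
    · · · · · · · · · ·
    · · · · · · · · · ·
    · · · · · · · · · ·
    · · · · · · · · · ·
    · · · · · · · · · ·

Final: [13,13,0]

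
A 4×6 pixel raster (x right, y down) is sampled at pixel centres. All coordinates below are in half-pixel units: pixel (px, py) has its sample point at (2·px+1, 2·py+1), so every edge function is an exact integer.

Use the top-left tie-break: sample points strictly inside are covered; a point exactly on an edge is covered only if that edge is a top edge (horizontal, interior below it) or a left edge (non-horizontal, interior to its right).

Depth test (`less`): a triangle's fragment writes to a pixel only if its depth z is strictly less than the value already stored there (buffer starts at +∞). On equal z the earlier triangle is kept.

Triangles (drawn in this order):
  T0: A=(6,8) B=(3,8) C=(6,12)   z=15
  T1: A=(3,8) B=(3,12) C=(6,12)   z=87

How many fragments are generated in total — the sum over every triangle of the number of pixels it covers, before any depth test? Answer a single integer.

T0:
  2·area = 12  (B↔C swapped to make it positive)
  edge (6, 8)→(6, 12): d=(0,4) right/bottom  bias=-1
  edge (6, 12)→(3, 8): d=(-3,-4) top-left  bias=+0
  edge (3, 8)→(6, 8): d=(3,0) top-left  bias=+0
    (2,4)@(5, 9): e=[4,5,3] → #
    (3,4)@(7, 9): e=[-4,13,3] → ·
    (2,5)@(5, 11): e=[4,-1,9] → ·
  covered (1 px):
    · · · ·
    · · · ·
    · · · ·
    · · · ·
    · · # ·
    · · · ·
T1:
  2·area = 12  (B↔C swapped to make it positive)
  edge (3, 8)→(6, 12): d=(3,4) right/bottom  bias=-1
  edge (6, 12)→(3, 12): d=(-3,0) right/bottom  bias=-1
  edge (3, 12)→(3, 8): d=(0,-4) top-left  bias=+0
    (1,0)@(3, 1): e=[-21,33,0] → ·  [on edge]
    (1,1)@(3, 3): e=[-15,27,0] → ·  [on edge]
    (1,2)@(3, 5): e=[-9,21,0] → ·  [on edge]
    (1,3)@(3, 7): e=[-3,15,0] → ·  [on edge]
    (1,4)@(3, 9): e=[3,9,0] → #  [on edge]
    (2,4)@(5, 9): e=[-5,9,8] → ·
    (1,5)@(3, 11): e=[9,3,0] → #  [on edge]
    (2,5)@(5, 11): e=[1,3,8] → #
    (3,5)@(7, 11): e=[-7,3,16] → ·
  covered (3 px):
    · · · ·
    · · · ·
    · · · ·
    · · · ·
    · # · ·
    · # # ·

Answer: 4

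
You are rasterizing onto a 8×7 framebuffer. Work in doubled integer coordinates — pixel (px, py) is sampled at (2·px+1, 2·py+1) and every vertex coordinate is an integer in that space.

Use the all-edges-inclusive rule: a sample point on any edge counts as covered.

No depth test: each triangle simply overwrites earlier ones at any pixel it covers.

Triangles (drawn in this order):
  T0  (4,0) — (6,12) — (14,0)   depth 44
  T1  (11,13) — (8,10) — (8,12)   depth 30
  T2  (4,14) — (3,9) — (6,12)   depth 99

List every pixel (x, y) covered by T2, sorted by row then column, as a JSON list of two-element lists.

T0:
  2·area = 120  (B↔C swapped to make it positive)
  edge (4, 0)→(14, 0): d=(10,0) inclusive
  edge (14, 0)→(6, 12): d=(-8,12) inclusive
  edge (6, 12)→(4, 0): d=(-2,-12) inclusive
    (2,0)@(5, 1): e=[10,100,10] → #
    (3,0)@(7, 1): e=[10,76,34] → #
    (4,0)@(9, 1): e=[10,52,58] → #
    (5,0)@(11, 1): e=[10,28,82] → #
    (6,0)@(13, 1): e=[10,4,106] → #
    (7,0)@(15, 1): e=[10,-20,130] → ·
    (2,1)@(5, 3): e=[30,84,6] → #
    (6,1)@(13, 3): e=[30,-12,102] → ·
    (2,2)@(5, 5): e=[50,68,2] → #
    (5,2)@(11, 5): e=[50,-4,74] → ·
    (2,3)@(5, 7): e=[70,52,-2] → ·
    (3,3)@(7, 7): e=[70,28,22] → #
  covered (15 px):
    · · # # # # # ·
    · · # # # # · ·
    · · # # # · · ·
    · · · # # · · ·
    · · · # · · · ·
    · · · · · · · ·
    · · · · · · · ·
T1:
  2·area = 6  (B↔C swapped to make it positive)
  edge (11, 13)→(8, 12): d=(-3,-1) inclusive
  edge (8, 12)→(8, 10): d=(0,-2) inclusive
  edge (8, 10)→(11, 13): d=(3,3) inclusive
    (0,1)@(1, 3): e=[20,-14,0] → ·  [on edge]
    (1,2)@(3, 5): e=[16,-10,0] → ·  [on edge]
    (2,3)@(5, 7): e=[12,-6,0] → ·  [on edge]
    (3,4)@(7, 9): e=[8,-2,0] → ·  [on edge]
    (2,5)@(5, 11): e=[0,-6,12] → ·  [on edge]
    (4,5)@(9, 11): e=[4,2,0] → #  [on edge]
    (5,5)@(11, 11): e=[6,6,-6] → ·
    (4,6)@(9, 13): e=[-2,2,6] → ·
    (5,6)@(11, 13): e=[0,6,0] → #  [on edge]
    (6,6)@(13, 13): e=[2,10,-6] → ·
  covered (2 px):
    · · · · · · · ·
    · · · · · · · ·
    · · · · · · · ·
    · · · · · · · ·
    · · · · · · · ·
    · · · · # · · ·
    · · · · · # · ·
T2:
  2·area = 12
  edge (4, 14)→(3, 9): d=(-1,-5) inclusive
  edge (3, 9)→(6, 12): d=(3,3) inclusive
  edge (6, 12)→(4, 14): d=(-2,2) inclusive
    (7,1)@(15, 3): e=[66,-54,0] → ·  [on edge]
    (6,2)@(13, 5): e=[54,-42,0] → ·  [on edge]
    (0,3)@(1, 7): e=[-8,0,20] → ·  [on edge]
    (5,3)@(11, 7): e=[42,-30,0] → ·  [on edge]
    (1,4)@(3, 9): e=[0,0,12] → #  [on edge]
    (2,4)@(5, 9): e=[10,-6,8] → ·
    (4,4)@(9, 9): e=[30,-18,0] → ·  [on edge]
    (1,5)@(3, 11): e=[-2,6,8] → ·
    (2,5)@(5, 11): e=[8,0,4] → #  [on edge]
    (3,5)@(7, 11): e=[18,-6,0] → ·  [on edge]
    (2,6)@(5, 13): e=[6,6,0] → #  [on edge]
    (3,6)@(7, 13): e=[16,0,-4] → ·  [on edge]
  covered (3 px):
    · · · · · · · ·
    · · · · · · · ·
    · · · · · · · ·
    · · · · · · · ·
    · # · · · · · ·
    · · # · · · · ·
    · · # · · · · ·

Answer: [[1,4],[2,5],[2,6]]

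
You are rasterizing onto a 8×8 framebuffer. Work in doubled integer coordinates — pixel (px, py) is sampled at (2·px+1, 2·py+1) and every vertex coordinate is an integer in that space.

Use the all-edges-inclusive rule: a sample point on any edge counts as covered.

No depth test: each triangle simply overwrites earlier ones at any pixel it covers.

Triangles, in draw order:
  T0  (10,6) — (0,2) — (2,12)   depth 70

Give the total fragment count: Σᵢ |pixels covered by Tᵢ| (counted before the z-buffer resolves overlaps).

T0:
  2·area = 92  (B↔C swapped to make it positive)
  edge (10, 6)→(2, 12): d=(-8,6) inclusive
  edge (2, 12)→(0, 2): d=(-2,-10) inclusive
  edge (0, 2)→(10, 6): d=(10,4) inclusive
    (0,1)@(1, 3): e=[78,8,6] → #
    (1,1)@(3, 3): e=[66,28,-2] → ·
    (0,2)@(1, 5): e=[62,4,26] → #
    (1,2)@(3, 5): e=[50,24,18] → #
    (2,2)@(5, 5): e=[38,44,10] → #
    (3,2)@(7, 5): e=[26,64,2] → #
    (4,2)@(9, 5): e=[14,84,-6] → ·
    (0,3)@(1, 7): e=[46,0,46] → #  [on edge]
    (4,3)@(9, 7): e=[-2,80,14] → ·
    (0,4)@(1, 9): e=[30,-4,66] → ·
    (1,4)@(3, 9): e=[18,16,58] → #
    (3,4)@(7, 9): e=[-6,56,42] → ·
  covered (12 px):
    · · · · · · · ·
    # · · · · · · ·
    # # # # · · · ·
    # # # # · · · ·
    · # # · · · · ·
    · # · · · · · ·
    · · · · · · · ·
    · · · · · · · ·

Final: 12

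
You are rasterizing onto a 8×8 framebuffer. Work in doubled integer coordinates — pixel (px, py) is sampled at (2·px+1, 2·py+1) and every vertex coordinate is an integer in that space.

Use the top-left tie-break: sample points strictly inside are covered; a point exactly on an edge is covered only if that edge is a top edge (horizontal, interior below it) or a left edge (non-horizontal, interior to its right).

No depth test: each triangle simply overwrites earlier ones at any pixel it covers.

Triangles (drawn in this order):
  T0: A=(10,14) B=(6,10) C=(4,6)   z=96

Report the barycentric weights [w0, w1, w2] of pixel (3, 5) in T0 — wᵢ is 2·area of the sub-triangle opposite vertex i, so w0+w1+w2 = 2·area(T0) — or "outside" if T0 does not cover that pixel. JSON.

T0:
  2·area = 8
  edge (10, 14)→(6, 10): d=(-4,-4) top-left  bias=+0
  edge (6, 10)→(4, 6): d=(-2,-4) top-left  bias=+0
  edge (4, 6)→(10, 14): d=(6,8) right/bottom  bias=-1
    (0,2)@(1, 5): e=[0,-10,18] → ·  [on edge]
    (1,3)@(3, 7): e=[0,-6,14] → ·  [on edge]
    (2,4)@(5, 9): e=[0,-2,10] → ·  [on edge]
    (3,5)@(7, 11): e=[0,2,6] → #  [on edge]
    (4,5)@(9, 11): e=[8,10,-10] → ·
    (3,6)@(7, 13): e=[-8,-2,18] → ·
    (4,6)@(9, 13): e=[0,6,2] → #  [on edge]
    (5,6)@(11, 13): e=[8,14,-14] → ·
    (4,7)@(9, 15): e=[-8,2,14] → ·
    (5,7)@(11, 15): e=[0,10,-2] → ·  [on edge]
  covered (2 px):
    · · · · · · · ·
    · · · · · · · ·
    · · · · · · · ·
    · · · · · · · ·
    · · · · · · · ·
    · · · # · · · ·
    · · · · # · · ·
    · · · · · · · ·

Answer: [2,6,0]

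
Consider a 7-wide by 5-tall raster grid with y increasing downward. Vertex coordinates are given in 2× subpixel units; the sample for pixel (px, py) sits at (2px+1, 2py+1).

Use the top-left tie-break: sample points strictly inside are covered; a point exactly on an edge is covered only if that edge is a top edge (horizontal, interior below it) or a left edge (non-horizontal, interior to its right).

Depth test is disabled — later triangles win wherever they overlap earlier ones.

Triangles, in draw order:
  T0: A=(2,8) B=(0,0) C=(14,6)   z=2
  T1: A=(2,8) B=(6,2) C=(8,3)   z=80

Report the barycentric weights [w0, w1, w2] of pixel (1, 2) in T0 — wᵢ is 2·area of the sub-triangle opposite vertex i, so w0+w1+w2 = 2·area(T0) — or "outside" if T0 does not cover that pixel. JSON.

T0:
  2·area = 100
  edge (2, 8)→(0, 0): d=(-2,-8) top-left  bias=+0
  edge (0, 0)→(14, 6): d=(14,6) right/bottom  bias=-1
  edge (14, 6)→(2, 8): d=(-12,2) right/bottom  bias=-1
    (0,0)@(1, 1): e=[6,8,86] → █
    (1,0)@(3, 1): e=[22,-4,82] → ·
    (0,1)@(1, 3): e=[2,36,62] → █
    (1,1)@(3, 3): e=[18,24,58] → █
    (2,1)@(5, 3): e=[34,12,54] → █
    (3,1)@(7, 3): e=[50,0,50] → ·  [on edge]
    (0,2)@(1, 5): e=[-2,64,38] → ·
    (1,2)@(3, 5): e=[14,52,34] → █
    (3,2)@(7, 5): e=[46,28,26] → █
    (4,2)@(9, 5): e=[62,16,22] → █
    (5,2)@(11, 5): e=[78,4,18] → █
    (6,2)@(13, 5): e=[94,-8,14] → ·
  covered (12 px):
    █ · · · · · ·
    █ █ █ · · · ·
    · █ █ █ █ █ ·
    · █ █ █ · · ·
    · · · · · · ·
T1:
  2·area = 16
  edge (2, 8)→(6, 2): d=(4,-6) top-left  bias=+0
  edge (6, 2)→(8, 3): d=(2,1) right/bottom  bias=-1
  edge (8, 3)→(2, 8): d=(-6,5) right/bottom  bias=-1
    (3,1)@(7, 3): e=[10,1,5] → █
    (4,1)@(9, 3): e=[22,-1,-5] → ·
    (2,2)@(5, 5): e=[6,7,3] → █
    (3,2)@(7, 5): e=[18,5,-7] → ·
    (1,3)@(3, 7): e=[2,13,1] → █
    (2,3)@(5, 7): e=[14,11,-9] → ·
    (1,4)@(3, 9): e=[10,17,-11] → ·
  covered (3 px):
    · · · · · · ·
    · · · █ · · ·
    · · █ · · · ·
    · █ · · · · ·
    · · · · · · ·

Final: [52,34,14]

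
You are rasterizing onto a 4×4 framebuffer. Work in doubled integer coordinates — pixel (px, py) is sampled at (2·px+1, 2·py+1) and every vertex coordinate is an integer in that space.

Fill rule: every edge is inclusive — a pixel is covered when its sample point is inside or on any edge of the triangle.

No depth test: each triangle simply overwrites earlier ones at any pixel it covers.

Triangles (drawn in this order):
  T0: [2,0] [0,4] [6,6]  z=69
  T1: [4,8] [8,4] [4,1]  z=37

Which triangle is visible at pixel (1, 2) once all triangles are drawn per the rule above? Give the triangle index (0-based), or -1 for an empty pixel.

T0:
  2·area = 28  (B↔C swapped to make it positive)
  edge (2, 0)→(6, 6): d=(4,6) inclusive
  edge (6, 6)→(0, 4): d=(-6,-2) inclusive
  edge (0, 4)→(2, 0): d=(2,-4) inclusive
    (0,1)@(1, 3): e=[18,8,2] → █
    (1,1)@(3, 3): e=[6,12,10] → █
    (2,1)@(5, 3): e=[-6,16,18] → ·
    (0,2)@(1, 5): e=[26,-4,6] → ·
    (1,2)@(3, 5): e=[14,0,14] → █  [on edge]
    (2,2)@(5, 5): e=[2,4,22] → █
    (3,2)@(7, 5): e=[-10,8,30] → ·
    (1,3)@(3, 7): e=[22,-12,18] → ·
    (2,3)@(5, 7): e=[10,-8,26] → ·
  covered (4 px):
    · · · ·
    █ █ · ·
    · █ █ ·
    · · · ·
T1:
  2·area = 28  (B↔C swapped to make it positive)
  edge (4, 8)→(4, 1): d=(0,-7) inclusive
  edge (4, 1)→(8, 4): d=(4,3) inclusive
  edge (8, 4)→(4, 8): d=(-4,4) inclusive
    (2,1)@(5, 3): e=[7,5,16] → █
    (3,1)@(7, 3): e=[21,-1,8] → ·
    (2,2)@(5, 5): e=[7,13,8] → █
    (3,2)@(7, 5): e=[21,7,0] → █  [on edge]
    (2,3)@(5, 7): e=[7,21,0] → █  [on edge]
    (3,3)@(7, 7): e=[21,15,-8] → ·
  covered (4 px):
    · · · ·
    · · █ ·
    · · █ █
    · · █ ·

Z-buffer (winner per pixel, '.' = empty):
  . . . .
  0 0 1 .
  . 0 1 1
  . . 1 .

Final: 0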